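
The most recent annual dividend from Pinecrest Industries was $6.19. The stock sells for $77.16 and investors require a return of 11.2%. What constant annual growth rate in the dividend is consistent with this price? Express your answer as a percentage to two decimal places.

2.94%

P = D₀(1+g)/(r−g) ⇒ P(r−g) = D₀(1+g) ⇒ g(P+D₀) = P·r − D₀
g = (P·r − D₀)/(P + D₀) = ($77.16×0.112 − $6.19) / ($77.16 + $6.19) = 0.029417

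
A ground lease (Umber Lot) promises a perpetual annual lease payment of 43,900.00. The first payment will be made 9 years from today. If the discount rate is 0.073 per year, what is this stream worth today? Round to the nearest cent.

342250.34

Value at end of year 8: C / r = 43,900.00 / 0.073 = 601,369.8630
Discount to today: PV = 601,369.8630 / (1 + 0.073)^8 = 601,369.8630 / 1.757105 = 342,250.34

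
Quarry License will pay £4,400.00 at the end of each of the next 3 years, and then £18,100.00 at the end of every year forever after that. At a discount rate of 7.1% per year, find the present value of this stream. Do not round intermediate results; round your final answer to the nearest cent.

PV of 3-year annuity: £4,400.00 × [1 − (1+0.071)^−3] / 0.071 = 11525.92627
Perpetuity value at year 3: £18,100.00 / 0.071 = 254929.57746
PV of perpetuity: 254929.57746 / (1+0.071)^3 = 207516.10805
Total PV = 11525.92627 + 207516.10805 = 219042.03432

£219042.03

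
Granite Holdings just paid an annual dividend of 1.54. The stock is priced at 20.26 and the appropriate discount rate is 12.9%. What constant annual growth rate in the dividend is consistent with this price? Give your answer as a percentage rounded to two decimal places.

4.92%

P = D₀(1+g)/(r−g) ⇒ P(r−g) = D₀(1+g) ⇒ g(P+D₀) = P·r − D₀
g = (P·r − D₀)/(P + D₀) = (20.26×0.129 − 1.54) / (20.26 + 1.54) = 0.049245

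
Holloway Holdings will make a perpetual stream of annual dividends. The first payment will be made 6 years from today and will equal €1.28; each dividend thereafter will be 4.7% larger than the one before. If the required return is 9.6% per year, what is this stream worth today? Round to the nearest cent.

Value at end of year 5: C₁ / (r − g) = €1.28 / (0.096 − 0.047) = €26.1224
Discount to today: PV = €26.1224 / (1 + 0.096)^5 = €26.1224 / 1.581440 = €16.52

€16.52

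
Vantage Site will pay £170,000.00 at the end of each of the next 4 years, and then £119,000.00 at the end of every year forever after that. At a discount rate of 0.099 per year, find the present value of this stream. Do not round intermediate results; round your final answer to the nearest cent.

PV of 4-year annuity: £170,000.00 × [1 − (1+0.099)^−4] / 0.099 = 540045.70439
Perpetuity value at year 4: £119,000.00 / 0.099 = 1202020.20202
PV of perpetuity: 1202020.20202 / (1+0.099)^4 = 823988.20894
Total PV = 540045.70439 + 823988.20894 = 1364033.91334

£1364033.91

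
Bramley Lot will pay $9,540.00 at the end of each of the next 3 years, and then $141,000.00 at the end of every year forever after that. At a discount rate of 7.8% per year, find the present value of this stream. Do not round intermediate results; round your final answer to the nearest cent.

PV of 3-year annuity: $9,540.00 × [1 − (1+0.078)^−3] / 0.078 = 24674.50004
Perpetuity value at year 3: $141,000.00 / 0.078 = 1807692.30769
PV of perpetuity: 1807692.30769 / (1+0.078)^3 = 1443006.30078
Total PV = 24674.50004 + 1443006.30078 = 1467680.80082

$1467680.80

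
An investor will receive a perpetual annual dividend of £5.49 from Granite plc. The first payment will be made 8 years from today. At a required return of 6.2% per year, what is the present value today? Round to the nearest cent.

£58.12

Value at end of year 7: C / r = £5.49 / 0.062 = £88.5484
Discount to today: PV = £88.5484 / (1 + 0.062)^7 = £88.5484 / 1.523602 = £58.12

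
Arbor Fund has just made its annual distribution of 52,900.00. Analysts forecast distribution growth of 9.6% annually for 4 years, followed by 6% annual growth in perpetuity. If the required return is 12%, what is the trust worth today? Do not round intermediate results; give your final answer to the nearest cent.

D_1 = 57978.40000
D_2 = 63544.32640
D_3 = 69644.58173
D_4 = 76330.46158
Terminal value at year 4: TV = D_4×(1+g_2)/(r−g_2) = 80910.28928/0.06 = 1348504.82126
P_0 = D_1/(1+r)^1 + D_2/(1+r)^2 + D_3/(1+r)^3 + D_4/(1+r)^4 + TV/(1+r)^4
    = 51766.42857 + 50657.14796 + 49571.63765 + 48509.38827 + 856999.19273 = 1057503.79517

1057503.80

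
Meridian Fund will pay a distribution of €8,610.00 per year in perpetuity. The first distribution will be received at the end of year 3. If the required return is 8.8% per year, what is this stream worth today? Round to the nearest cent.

Value at end of year 2: C / r = €8,610.00 / 0.088 = €97,840.9091
Discount to today: PV = €97,840.9091 / (1 + 0.088)^2 = €97,840.9091 / 1.183744 = €82,653.77

€82653.77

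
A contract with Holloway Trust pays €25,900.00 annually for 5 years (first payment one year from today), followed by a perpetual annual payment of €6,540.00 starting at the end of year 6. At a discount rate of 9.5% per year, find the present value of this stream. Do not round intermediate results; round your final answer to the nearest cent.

€143178.87

PV of 5-year annuity: €25,900.00 × [1 − (1+0.095)^−5] / 0.095 = 99448.45757
Perpetuity value at year 5: €6,540.00 / 0.095 = 68842.10526
PV of perpetuity: 68842.10526 / (1+0.095)^5 = 43730.40980
Total PV = 99448.45757 + 43730.40980 = 143178.86737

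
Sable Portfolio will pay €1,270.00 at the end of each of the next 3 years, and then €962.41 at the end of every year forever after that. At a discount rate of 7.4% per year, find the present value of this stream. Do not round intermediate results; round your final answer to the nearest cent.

PV of 3-year annuity: €1,270.00 × [1 − (1+0.074)^−3] / 0.074 = 3308.67339
Perpetuity value at year 3: €962.41 / 0.074 = 13005.54054
PV of perpetuity: 13005.54054 / (1+0.074)^3 = 10498.21743
Total PV = 3308.67339 + 10498.21743 = 13806.89081

€13806.89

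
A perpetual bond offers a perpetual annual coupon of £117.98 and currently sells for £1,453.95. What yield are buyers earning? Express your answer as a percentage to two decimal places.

P = C/r ⇒ r = C/P = £117.98/£1,453.95 = 0.081144

8.11%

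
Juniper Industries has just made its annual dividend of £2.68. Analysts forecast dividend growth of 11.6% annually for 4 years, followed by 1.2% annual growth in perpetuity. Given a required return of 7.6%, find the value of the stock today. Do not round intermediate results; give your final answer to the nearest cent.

£60.79

D_1 = 2.99088
D_2 = 3.33782
D_3 = 3.72501
D_4 = 4.15711
Terminal value at year 4: TV = D_4×(1+g_2)/(r−g_2) = 4.20700/0.064 = 65.73431
P_0 = D_1/(1+r)^1 + D_2/(1+r)^2 + D_3/(1+r)^3 + D_4/(1+r)^4 + TV/(1+r)^4
    = 2.77963 + 2.88296 + 2.99013 + 3.10129 + 49.03916 = 60.79317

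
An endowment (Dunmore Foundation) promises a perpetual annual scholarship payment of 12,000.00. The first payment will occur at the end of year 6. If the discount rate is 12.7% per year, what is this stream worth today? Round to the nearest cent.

51970.63

Value at end of year 5: C / r = 12,000.00 / 0.127 = 94,488.1890
Discount to today: PV = 94,488.1890 / (1 + 0.127)^5 = 94,488.1890 / 1.818108 = 51,970.63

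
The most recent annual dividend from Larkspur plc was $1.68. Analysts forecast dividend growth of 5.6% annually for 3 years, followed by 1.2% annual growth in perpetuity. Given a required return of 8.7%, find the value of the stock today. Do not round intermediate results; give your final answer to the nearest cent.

D_1 = 1.77408
D_2 = 1.87343
D_3 = 1.97834
Terminal value at year 3: TV = D_3×(1+g_2)/(r−g_2) = 2.00208/0.075 = 26.69441
P_0 = D_1/(1+r)^1 + D_2/(1+r)^2 + D_3/(1+r)^3 + TV/(1+r)^3
    = 1.63209 + 1.58554 + 1.54033 + 20.78412 = 25.54208

$25.54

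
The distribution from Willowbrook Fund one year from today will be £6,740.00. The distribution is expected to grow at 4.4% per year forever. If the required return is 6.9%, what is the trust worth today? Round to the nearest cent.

£269600.00

Growing perpetuity: P = D₁ / (r − g) = £6,740.0000 / (0.069 − 0.044) = £269,600.00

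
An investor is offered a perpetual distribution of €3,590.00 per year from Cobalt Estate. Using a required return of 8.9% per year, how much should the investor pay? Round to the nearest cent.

Level perpetuity: PV = C / r = €3,590.00 / 0.089 = €40,337.08

€40337.08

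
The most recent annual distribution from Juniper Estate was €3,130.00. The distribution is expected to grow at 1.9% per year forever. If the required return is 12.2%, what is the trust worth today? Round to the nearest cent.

D₁ = D₀ × (1 + g) = €3,130.00 × 1.019 = €3,189.4700
Growing perpetuity: P = D₁ / (r − g) = €3,189.4700 / (0.122 − 0.019) = €30,965.73

€30965.73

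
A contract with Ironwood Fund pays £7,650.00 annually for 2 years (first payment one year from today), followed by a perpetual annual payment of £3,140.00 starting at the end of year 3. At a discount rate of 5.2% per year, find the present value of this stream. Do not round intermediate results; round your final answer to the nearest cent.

PV of 2-year annuity: £7,650.00 × [1 − (1+0.052)^−2] / 0.052 = 14184.28053
Perpetuity value at year 2: £3,140.00 / 0.052 = 60384.61538
PV of perpetuity: 60384.61538 / (1+0.052)^2 = 54562.57083
Total PV = 14184.28053 + 54562.57083 = 68746.85136

£68746.85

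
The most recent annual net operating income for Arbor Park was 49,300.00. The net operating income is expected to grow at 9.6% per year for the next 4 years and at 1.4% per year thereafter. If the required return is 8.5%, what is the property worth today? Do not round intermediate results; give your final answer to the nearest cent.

D_1 = 54032.80000
D_2 = 59219.94880
D_3 = 64905.06388
D_4 = 71135.95002
Terminal value at year 4: TV = D_4×(1+g_2)/(r−g_2) = 72131.85332/0.071 = 1015941.59603
P_0 = D_1/(1+r)^1 + D_2/(1+r)^2 + D_3/(1+r)^3 + D_4/(1+r)^4 + TV/(1+r)^4
    = 49799.81567 + 50304.69859 + 50814.70014 + 51329.87222 + 733077.33001 = 935326.41664

935326.42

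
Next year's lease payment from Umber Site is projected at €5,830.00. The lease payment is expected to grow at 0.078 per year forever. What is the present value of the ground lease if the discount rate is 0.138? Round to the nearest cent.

Growing perpetuity: P = D₁ / (r − g) = €5,830.0000 / (0.138 − 0.078) = €97,166.67

€97166.67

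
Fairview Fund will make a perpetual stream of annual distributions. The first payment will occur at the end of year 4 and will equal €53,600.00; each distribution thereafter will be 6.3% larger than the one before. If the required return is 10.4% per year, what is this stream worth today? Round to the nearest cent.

Value at end of year 3: C₁ / (r − g) = €53,600.00 / (0.104 − 0.063) = €1,307,317.0732
Discount to today: PV = €1,307,317.0732 / (1 + 0.104)^3 = €1,307,317.0732 / 1.345573 = €971,569.14

€971569.14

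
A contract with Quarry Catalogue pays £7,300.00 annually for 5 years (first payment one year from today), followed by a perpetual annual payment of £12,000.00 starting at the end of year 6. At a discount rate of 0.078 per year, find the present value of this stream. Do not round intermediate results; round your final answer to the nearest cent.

£134981.08

PV of 5-year annuity: £7,300.00 × [1 − (1+0.078)^−5] / 0.078 = 29301.07182
Perpetuity value at year 5: £12,000.00 / 0.078 = 153846.15385
PV of perpetuity: 153846.15385 / (1+0.078)^5 = 105680.00839
Total PV = 29301.07182 + 105680.00839 = 134981.08021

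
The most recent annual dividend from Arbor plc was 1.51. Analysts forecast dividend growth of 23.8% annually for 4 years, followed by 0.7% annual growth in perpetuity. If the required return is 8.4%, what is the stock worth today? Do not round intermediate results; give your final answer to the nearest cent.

42.11

D_1 = 1.86938
D_2 = 2.31429
D_3 = 2.86509
D_4 = 3.54699
Terminal value at year 4: TV = D_4×(1+g_2)/(r−g_2) = 3.57182/0.077 = 46.38721
P_0 = D_1/(1+r)^1 + D_2/(1+r)^2 + D_3/(1+r)^3 + D_4/(1+r)^4 + TV/(1+r)^4
    = 1.72452 + 1.96952 + 2.24932 + 2.56887 + 33.59550 = 42.10773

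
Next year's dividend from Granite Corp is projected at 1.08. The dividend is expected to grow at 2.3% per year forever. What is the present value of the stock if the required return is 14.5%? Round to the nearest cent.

8.85

Growing perpetuity: P = D₁ / (r − g) = 1.0800 / (0.145 − 0.023) = 8.85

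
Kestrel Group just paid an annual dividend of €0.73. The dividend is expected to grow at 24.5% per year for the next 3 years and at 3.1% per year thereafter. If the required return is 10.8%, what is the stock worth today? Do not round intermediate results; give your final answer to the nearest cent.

D_1 = 0.90885
D_2 = 1.13152
D_3 = 1.40874
Terminal value at year 3: TV = D_3×(1+g_2)/(r−g_2) = 1.45241/0.077 = 18.86248
P_0 = D_1/(1+r)^1 + D_2/(1+r)^2 + D_3/(1+r)^3 + TV/(1+r)^3
    = 0.82026 + 0.92168 + 1.03565 + 13.86691 = 16.64450

€16.64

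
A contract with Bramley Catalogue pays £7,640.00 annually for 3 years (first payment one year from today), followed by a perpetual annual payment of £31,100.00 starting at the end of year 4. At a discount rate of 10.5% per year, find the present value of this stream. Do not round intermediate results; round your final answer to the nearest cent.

£238358.68

PV of 3-year annuity: £7,640.00 × [1 − (1+0.105)^−3] / 0.105 = 18833.54325
Perpetuity value at year 3: £31,100.00 / 0.105 = 296190.47619
PV of perpetuity: 296190.47619 / (1+0.105)^3 = 219525.13651
Total PV = 18833.54325 + 219525.13651 = 238358.67976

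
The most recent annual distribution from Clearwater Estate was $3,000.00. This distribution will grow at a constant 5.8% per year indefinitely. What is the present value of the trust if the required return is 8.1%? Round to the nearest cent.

D₁ = D₀ × (1 + g) = $3,000.00 × 1.058 = $3,174.0000
Growing perpetuity: P = D₁ / (r − g) = $3,174.0000 / (0.081 − 0.058) = $138,000.00

$138000.00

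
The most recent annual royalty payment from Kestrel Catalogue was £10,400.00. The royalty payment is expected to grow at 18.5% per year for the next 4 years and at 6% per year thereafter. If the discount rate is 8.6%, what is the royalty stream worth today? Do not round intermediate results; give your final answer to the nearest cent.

D_1 = 12324.00000
D_2 = 14603.94000
D_3 = 17305.66890
D_4 = 20507.21765
Terminal value at year 4: TV = D_4×(1+g_2)/(r−g_2) = 21737.65071/0.026 = 836063.48866
P_0 = D_1/(1+r)^1 + D_2/(1+r)^2 + D_3/(1+r)^3 + D_4/(1+r)^4 + TV/(1+r)^4
    = 11348.06630 + 12382.55853 + 13511.35530 + 14743.05344 + 601062.94783 = 653047.98140

£653047.98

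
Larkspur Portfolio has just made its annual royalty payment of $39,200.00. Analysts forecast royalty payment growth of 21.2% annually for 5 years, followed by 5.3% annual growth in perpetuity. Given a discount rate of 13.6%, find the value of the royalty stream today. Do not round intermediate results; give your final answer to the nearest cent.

$926504.28

D_1 = 47510.40000
D_2 = 57582.60480
D_3 = 69790.11702
D_4 = 84585.62183
D_5 = 102517.77365
Terminal value at year 5: TV = D_5×(1+g_2)/(r−g_2) = 107951.21566/0.083 = 1300617.05609
P_0 = D_1/(1+r)^1 + D_2/(1+r)^2 + D_3/(1+r)^3 + D_4/(1+r)^4 + D_5/(1+r)^5 + TV/(1+r)^5
    = 41822.53521 + 44620.52172 + 47605.69747 + 50790.58568 + 54188.54740 + 687476.39051 = 926504.27800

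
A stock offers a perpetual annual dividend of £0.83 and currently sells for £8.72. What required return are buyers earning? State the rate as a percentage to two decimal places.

P = C/r ⇒ r = C/P = £0.83/£8.72 = 0.095183

9.52%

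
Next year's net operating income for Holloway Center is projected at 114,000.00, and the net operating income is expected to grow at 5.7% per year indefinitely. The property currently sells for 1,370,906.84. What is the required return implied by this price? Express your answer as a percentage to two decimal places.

14.02%

P = D₁/(r − g) ⇒ r = D₁/P + g = 114,000.0000/1,370,906.84 + 0.057 = 0.083157 + 0.057 = 0.140157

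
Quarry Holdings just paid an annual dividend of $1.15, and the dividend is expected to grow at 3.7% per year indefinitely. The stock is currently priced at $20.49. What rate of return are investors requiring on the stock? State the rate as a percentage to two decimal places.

D₁ = $1.15 × 1.037 = $1.1926
P = D₁/(r − g) ⇒ r = D₁/P + g = $1.1926/$20.49 + 0.037 = 0.058202 + 0.037 = 0.095202

9.52%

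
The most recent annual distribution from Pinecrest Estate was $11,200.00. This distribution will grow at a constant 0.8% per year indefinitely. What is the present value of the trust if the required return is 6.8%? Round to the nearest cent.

D₁ = D₀ × (1 + g) = $11,200.00 × 1.008 = $11,289.6000
Growing perpetuity: P = D₁ / (r − g) = $11,289.6000 / (0.068 − 0.008) = $188,160.00

$188160.00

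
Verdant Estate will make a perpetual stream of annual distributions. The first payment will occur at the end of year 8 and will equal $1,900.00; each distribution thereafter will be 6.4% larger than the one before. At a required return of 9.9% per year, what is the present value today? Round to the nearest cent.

$28035.07

Value at end of year 7: C₁ / (r − g) = $1,900.00 / (0.099 − 0.064) = $54,285.7143
Discount to today: PV = $54,285.7143 / (1 + 0.099)^7 = $54,285.7143 / 1.936350 = $28,035.07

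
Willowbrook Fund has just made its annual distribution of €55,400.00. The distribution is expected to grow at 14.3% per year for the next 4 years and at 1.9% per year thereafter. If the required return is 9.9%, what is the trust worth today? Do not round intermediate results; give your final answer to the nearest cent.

D_1 = 63322.20000
D_2 = 72377.27460
D_3 = 82727.22487
D_4 = 94557.21802
Terminal value at year 4: TV = D_4×(1+g_2)/(r−g_2) = 96353.80517/0.08 = 1204422.56458
P_0 = D_1/(1+r)^1 + D_2/(1+r)^2 + D_3/(1+r)^3 + D_4/(1+r)^4 + TV/(1+r)^4
    = 57618.01638 + 59924.83414 + 62324.00857 + 64819.23731 + 825635.03519 = 1070321.13159

€1070321.13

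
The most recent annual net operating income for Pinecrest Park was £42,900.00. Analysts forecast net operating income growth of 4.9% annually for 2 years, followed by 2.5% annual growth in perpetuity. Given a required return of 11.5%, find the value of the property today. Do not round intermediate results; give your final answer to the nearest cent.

D_1 = 45002.10000
D_2 = 47207.20290
Terminal value at year 2: TV = D_2×(1+g_2)/(r−g_2) = 48387.38297/0.09 = 537637.58858
P_0 = D_1/(1+r)^1 + D_2/(1+r)^2 + TV/(1+r)^2
    = 40360.62780 + 37971.56822 + 432453.97139 = 510786.16741

£510786.17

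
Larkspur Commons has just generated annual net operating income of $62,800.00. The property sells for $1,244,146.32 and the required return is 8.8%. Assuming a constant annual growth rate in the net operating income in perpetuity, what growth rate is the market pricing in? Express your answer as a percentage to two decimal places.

3.57%

P = D₀(1+g)/(r−g) ⇒ P(r−g) = D₀(1+g) ⇒ g(P+D₀) = P·r − D₀
g = (P·r − D₀)/(P + D₀) = ($1,244,146.32×0.088 − $62,800.00) / ($1,244,146.32 + $62,800.00) = 0.035721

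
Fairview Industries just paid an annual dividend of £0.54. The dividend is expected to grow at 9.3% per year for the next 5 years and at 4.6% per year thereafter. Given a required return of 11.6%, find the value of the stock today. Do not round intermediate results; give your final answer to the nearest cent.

D_1 = 0.59022
D_2 = 0.64511
D_3 = 0.70511
D_4 = 0.77068
D_5 = 0.84235
Terminal value at year 5: TV = D_5×(1+g_2)/(r−g_2) = 0.88110/0.07 = 12.58717
P_0 = D_1/(1+r)^1 + D_2/(1+r)^2 + D_3/(1+r)^3 + D_4/(1+r)^4 + D_5/(1+r)^5 + TV/(1+r)^5
    = 0.52887 + 0.51797 + 0.50730 + 0.49684 + 0.48660 + 7.27122 = 9.80880

£9.81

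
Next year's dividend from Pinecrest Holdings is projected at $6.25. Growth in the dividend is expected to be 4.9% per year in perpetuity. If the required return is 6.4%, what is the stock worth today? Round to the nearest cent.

Growing perpetuity: P = D₁ / (r − g) = $6.2500 / (0.064 − 0.049) = $416.67

$416.67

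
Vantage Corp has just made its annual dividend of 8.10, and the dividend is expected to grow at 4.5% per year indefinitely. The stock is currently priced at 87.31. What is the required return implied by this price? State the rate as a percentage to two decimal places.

D₁ = 8.10 × 1.045 = 8.4645
P = D₁/(r − g) ⇒ r = D₁/P + g = 8.4645/87.31 + 0.045 = 0.096948 + 0.045 = 0.141948

14.19%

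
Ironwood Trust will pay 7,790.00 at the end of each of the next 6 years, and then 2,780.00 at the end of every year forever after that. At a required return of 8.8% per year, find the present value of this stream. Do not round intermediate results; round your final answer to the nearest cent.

PV of 6-year annuity: 7,790.00 × [1 − (1+0.088)^−6] / 0.088 = 35154.66759
Perpetuity value at year 6: 2,780.00 / 0.088 = 31590.90909
PV of perpetuity: 31590.90909 / (1+0.088)^6 = 19045.34094
Total PV = 35154.66759 + 19045.34094 = 54200.00853

54200.01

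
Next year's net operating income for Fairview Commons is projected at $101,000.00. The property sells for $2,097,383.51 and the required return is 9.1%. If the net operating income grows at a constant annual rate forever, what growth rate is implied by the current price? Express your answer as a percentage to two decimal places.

4.28%

P = D₁/(r−g) ⇒ g = r − D₁/P = 0.091 − $101,000.00/$2,097,383.51 = 0.042845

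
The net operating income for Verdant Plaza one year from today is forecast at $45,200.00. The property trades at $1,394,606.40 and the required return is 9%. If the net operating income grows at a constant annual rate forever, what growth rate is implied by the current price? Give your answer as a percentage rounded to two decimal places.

5.76%

P = D₁/(r−g) ⇒ g = r − D₁/P = 0.09 − $45,200.00/$1,394,606.40 = 0.057589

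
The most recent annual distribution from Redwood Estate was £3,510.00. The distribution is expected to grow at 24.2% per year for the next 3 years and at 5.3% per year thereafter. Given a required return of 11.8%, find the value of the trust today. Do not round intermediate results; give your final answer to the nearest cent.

D_1 = 4359.42000
D_2 = 5414.39964
D_3 = 6724.68435
Terminal value at year 3: TV = D_3×(1+g_2)/(r−g_2) = 7081.09262/0.065 = 108939.88652
P_0 = D_1/(1+r)^1 + D_2/(1+r)^2 + D_3/(1+r)^3 + TV/(1+r)^3
    = 3899.30233 + 4331.78308 + 4812.23130 + 77958.14702 = 91001.46373

£91001.46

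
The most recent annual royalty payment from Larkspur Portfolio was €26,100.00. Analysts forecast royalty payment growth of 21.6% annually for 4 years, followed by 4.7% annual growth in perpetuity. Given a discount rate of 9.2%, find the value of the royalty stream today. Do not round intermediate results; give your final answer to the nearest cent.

D_1 = 31737.60000
D_2 = 38592.92160
D_3 = 46928.99267
D_4 = 57065.65508
Terminal value at year 4: TV = D_4×(1+g_2)/(r−g_2) = 59747.74087/0.045 = 1327727.57489
P_0 = D_1/(1+r)^1 + D_2/(1+r)^2 + D_3/(1+r)^3 + D_4/(1+r)^4 + TV/(1+r)^4
    = 29063.73626 + 32364.01401 + 36039.04857 + 40131.39474 + 933723.78428 = 1071321.97786

€1071321.98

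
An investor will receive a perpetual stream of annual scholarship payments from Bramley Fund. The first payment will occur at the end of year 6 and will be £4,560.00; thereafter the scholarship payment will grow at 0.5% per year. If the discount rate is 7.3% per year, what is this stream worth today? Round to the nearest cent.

£47147.35

Value at end of year 5: C₁ / (r − g) = £4,560.00 / (0.073 − 0.005) = £67,058.8235
Discount to today: PV = £67,058.8235 / (1 + 0.073)^5 = £67,058.8235 / 1.422324 = £47,147.35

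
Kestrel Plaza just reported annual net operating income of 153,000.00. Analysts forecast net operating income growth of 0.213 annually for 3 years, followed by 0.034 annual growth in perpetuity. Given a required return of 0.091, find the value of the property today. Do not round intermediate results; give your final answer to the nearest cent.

D_1 = 185589.00000
D_2 = 225119.45700
D_3 = 273069.90134
Terminal value at year 3: TV = D_3×(1+g_2)/(r−g_2) = 282354.27799/0.057 = 4953583.82433
P_0 = D_1/(1+r)^1 + D_2/(1+r)^2 + D_3/(1+r)^3 + TV/(1+r)^3
    = 170109.07424 + 189131.35386 + 210280.78114 + 3814567.15269 = 4384088.36193

4384088.36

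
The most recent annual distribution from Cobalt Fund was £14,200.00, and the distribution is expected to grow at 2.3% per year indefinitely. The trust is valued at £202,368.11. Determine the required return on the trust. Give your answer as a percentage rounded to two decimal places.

D₁ = £14,200.00 × 1.023 = £14,526.6000
P = D₁/(r − g) ⇒ r = D₁/P + g = £14,526.6000/£202,368.11 + 0.023 = 0.071783 + 0.023 = 0.094783

9.48%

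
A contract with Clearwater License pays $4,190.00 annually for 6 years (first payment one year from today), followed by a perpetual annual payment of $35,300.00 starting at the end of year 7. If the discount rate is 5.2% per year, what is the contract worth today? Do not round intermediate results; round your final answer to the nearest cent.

PV of 6-year annuity: $4,190.00 × [1 − (1+0.052)^−6] / 0.052 = 21131.79865
Perpetuity value at year 6: $35,300.00 / 0.052 = 678846.15385
PV of perpetuity: 678846.15385 / (1+0.052)^6 = 500814.53276
Total PV = 21131.79865 + 500814.53276 = 521946.33141

$521946.33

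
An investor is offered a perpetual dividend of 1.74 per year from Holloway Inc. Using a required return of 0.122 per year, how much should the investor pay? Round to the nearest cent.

Level perpetuity: PV = C / r = 1.74 / 0.122 = 14.26

14.26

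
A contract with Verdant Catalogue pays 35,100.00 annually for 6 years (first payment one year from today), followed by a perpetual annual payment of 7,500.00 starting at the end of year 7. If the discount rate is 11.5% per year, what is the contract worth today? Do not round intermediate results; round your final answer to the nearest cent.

PV of 6-year annuity: 35,100.00 × [1 − (1+0.115)^−6] / 0.115 = 146377.32056
Perpetuity value at year 6: 7,500.00 / 0.115 = 65217.39130
PV of perpetuity: 65217.39130 / (1+0.115)^6 = 33940.18606
Total PV = 146377.32056 + 33940.18606 = 180317.50662

180317.51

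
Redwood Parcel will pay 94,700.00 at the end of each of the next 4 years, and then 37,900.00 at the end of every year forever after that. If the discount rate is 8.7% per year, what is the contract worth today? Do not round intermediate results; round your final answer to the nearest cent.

PV of 4-year annuity: 94,700.00 × [1 − (1+0.087)^−4] / 0.087 = 308832.64815
Perpetuity value at year 4: 37,900.00 / 0.087 = 435632.18391
PV of perpetuity: 435632.18391 / (1+0.087)^4 = 312033.90128
Total PV = 308832.64815 + 312033.90128 = 620866.54943

620866.55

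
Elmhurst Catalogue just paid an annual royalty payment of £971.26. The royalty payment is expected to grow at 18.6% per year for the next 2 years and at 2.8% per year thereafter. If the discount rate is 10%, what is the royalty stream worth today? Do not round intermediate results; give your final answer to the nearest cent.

D_1 = 1151.91436
D_2 = 1366.17043
Terminal value at year 2: TV = D_2×(1+g_2)/(r−g_2) = 1404.42320/0.072 = 19505.87782
P_0 = D_1/(1+r)^1 + D_2/(1+r)^2 + TV/(1+r)^2
    = 1047.19487 + 1129.06647 + 16120.56018 = 18296.82153

£18296.82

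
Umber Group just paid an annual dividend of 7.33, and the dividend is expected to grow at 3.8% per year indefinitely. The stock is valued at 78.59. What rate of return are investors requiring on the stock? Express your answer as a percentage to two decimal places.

D₁ = 7.33 × 1.038 = 7.6085
P = D₁/(r − g) ⇒ r = D₁/P + g = 7.6085/78.59 + 0.038 = 0.096813 + 0.038 = 0.134813

13.48%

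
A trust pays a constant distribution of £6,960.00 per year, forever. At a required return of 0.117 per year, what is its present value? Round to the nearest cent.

£59487.18

Level perpetuity: PV = C / r = £6,960.00 / 0.117 = £59,487.18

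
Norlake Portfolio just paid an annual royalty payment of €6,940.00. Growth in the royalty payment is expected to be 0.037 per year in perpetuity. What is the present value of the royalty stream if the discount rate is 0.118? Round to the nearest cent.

D₁ = D₀ × (1 + g) = €6,940.00 × 1.037 = €7,196.7800
Growing perpetuity: P = D₁ / (r − g) = €7,196.7800 / (0.118 − 0.037) = €88,849.14

€88849.14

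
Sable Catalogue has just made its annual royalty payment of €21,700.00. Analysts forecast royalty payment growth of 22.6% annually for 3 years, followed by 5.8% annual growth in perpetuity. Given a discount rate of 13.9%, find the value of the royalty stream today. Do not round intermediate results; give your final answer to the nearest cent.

D_1 = 26604.20000
D_2 = 32616.74920
D_3 = 39988.13452
Terminal value at year 3: TV = D_3×(1+g_2)/(r−g_2) = 42307.44632/0.081 = 522314.15211
P_0 = D_1/(1+r)^1 + D_2/(1+r)^2 + D_3/(1+r)^3 + TV/(1+r)^3
    = 23357.50658 + 25141.61815 + 27062.00514 + 353476.56094 = 429037.69081

€429037.69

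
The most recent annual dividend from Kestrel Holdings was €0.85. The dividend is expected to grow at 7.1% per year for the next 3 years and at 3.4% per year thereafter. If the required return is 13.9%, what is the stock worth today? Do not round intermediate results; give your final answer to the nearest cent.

D_1 = 0.91035
D_2 = 0.97498
D_3 = 1.04421
Terminal value at year 3: TV = D_3×(1+g_2)/(r−g_2) = 1.07971/0.105 = 10.28297
P_0 = D_1/(1+r)^1 + D_2/(1+r)^2 + D_3/(1+r)^3 + TV/(1+r)^3
    = 0.79925 + 0.75154 + 0.70667 + 6.95901 = 9.21647

€9.22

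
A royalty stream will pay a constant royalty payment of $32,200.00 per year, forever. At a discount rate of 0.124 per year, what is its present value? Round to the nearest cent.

Level perpetuity: PV = C / r = $32,200.00 / 0.124 = $259,677.42

$259677.42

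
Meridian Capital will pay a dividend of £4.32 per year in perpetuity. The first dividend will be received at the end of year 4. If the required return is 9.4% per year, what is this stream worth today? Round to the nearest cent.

Value at end of year 3: C / r = £4.32 / 0.094 = £45.9574
Discount to today: PV = £45.9574 / (1 + 0.094)^3 = £45.9574 / 1.309339 = £35.10

£35.10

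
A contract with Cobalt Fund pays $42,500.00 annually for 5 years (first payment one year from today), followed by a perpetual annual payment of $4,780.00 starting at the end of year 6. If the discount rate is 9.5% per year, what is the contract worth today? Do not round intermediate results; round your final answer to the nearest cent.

$195149.60

PV of 5-year annuity: $42,500.00 × [1 − (1+0.095)^−5] / 0.095 = 163187.62343
Perpetuity value at year 5: $4,780.00 / 0.095 = 50315.78947
PV of perpetuity: 50315.78947 / (1+0.095)^5 = 31961.98147
Total PV = 163187.62343 + 31961.98147 = 195149.60490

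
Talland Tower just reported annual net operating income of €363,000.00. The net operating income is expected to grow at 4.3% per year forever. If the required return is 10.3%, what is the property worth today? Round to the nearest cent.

€6310150.00

D₁ = D₀ × (1 + g) = €363,000.00 × 1.043 = €378,609.0000
Growing perpetuity: P = D₁ / (r − g) = €378,609.0000 / (0.103 − 0.043) = €6,310,150.00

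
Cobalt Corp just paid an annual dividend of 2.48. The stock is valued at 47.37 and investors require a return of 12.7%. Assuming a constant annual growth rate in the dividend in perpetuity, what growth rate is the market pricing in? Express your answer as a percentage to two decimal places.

7.09%

P = D₀(1+g)/(r−g) ⇒ P(r−g) = D₀(1+g) ⇒ g(P+D₀) = P·r − D₀
g = (P·r − D₀)/(P + D₀) = (47.37×0.127 − 2.48) / (47.37 + 2.48) = 0.070933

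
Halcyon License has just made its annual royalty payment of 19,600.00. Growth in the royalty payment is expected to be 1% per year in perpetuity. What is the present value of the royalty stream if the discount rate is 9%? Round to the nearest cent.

247450.00

D₁ = D₀ × (1 + g) = 19,600.00 × 1.01 = 19,796.0000
Growing perpetuity: P = D₁ / (r − g) = 19,796.0000 / (0.09 − 0.01) = 247,450.00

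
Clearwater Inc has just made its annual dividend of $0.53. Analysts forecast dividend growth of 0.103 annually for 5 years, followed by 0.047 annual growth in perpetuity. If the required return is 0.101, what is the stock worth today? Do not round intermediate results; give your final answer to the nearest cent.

$13.03

D_1 = 0.58459
D_2 = 0.64480
D_3 = 0.71122
D_4 = 0.78447
D_5 = 0.86527
Terminal value at year 5: TV = D_5×(1+g_2)/(r−g_2) = 0.90594/0.054 = 16.77669
P_0 = D_1/(1+r)^1 + D_2/(1+r)^2 + D_3/(1+r)^3 + D_4/(1+r)^4 + D_5/(1+r)^5 + TV/(1+r)^5
    = 0.53096 + 0.53193 + 0.53289 + 0.53386 + 0.53483 + 10.36979 = 13.03426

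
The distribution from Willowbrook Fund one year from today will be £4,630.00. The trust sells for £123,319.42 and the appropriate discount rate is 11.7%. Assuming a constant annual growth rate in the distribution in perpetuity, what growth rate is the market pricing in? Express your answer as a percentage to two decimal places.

P = D₁/(r−g) ⇒ g = r − D₁/P = 0.117 − £4,630.00/£123,319.42 = 0.079455

7.95%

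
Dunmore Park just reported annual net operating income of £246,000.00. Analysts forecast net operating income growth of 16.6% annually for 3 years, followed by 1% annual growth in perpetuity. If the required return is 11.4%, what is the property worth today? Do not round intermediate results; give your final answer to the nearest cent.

£3548515.72

D_1 = 286836.00000
D_2 = 334450.77600
D_3 = 389969.60482
Terminal value at year 3: TV = D_3×(1+g_2)/(r−g_2) = 393869.30086/0.104 = 3787204.81600
P_0 = D_1/(1+r)^1 + D_2/(1+r)^2 + D_3/(1+r)^3 + TV/(1+r)^3
    = 257482.94434 + 269501.89686 + 282081.87769 + 2739449.00446 = 3548515.72335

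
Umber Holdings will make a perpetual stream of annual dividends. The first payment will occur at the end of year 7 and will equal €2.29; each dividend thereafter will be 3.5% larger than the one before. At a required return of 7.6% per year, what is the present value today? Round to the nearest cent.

€35.99

Value at end of year 6: C₁ / (r − g) = €2.29 / (0.076 − 0.035) = €55.8537
Discount to today: PV = €55.8537 / (1 + 0.076)^6 = €55.8537 / 1.551935 = €35.99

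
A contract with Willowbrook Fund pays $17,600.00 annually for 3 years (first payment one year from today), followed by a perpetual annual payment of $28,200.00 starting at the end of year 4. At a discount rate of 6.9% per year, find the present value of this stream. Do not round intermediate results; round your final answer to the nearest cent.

$380827.00

PV of 3-year annuity: $17,600.00 × [1 − (1+0.069)^−3] / 0.069 = 46272.47958
Perpetuity value at year 3: $28,200.00 / 0.069 = 408695.65217
PV of perpetuity: 408695.65217 / (1+0.069)^3 = 334554.52013
Total PV = 46272.47958 + 334554.52013 = 380826.99970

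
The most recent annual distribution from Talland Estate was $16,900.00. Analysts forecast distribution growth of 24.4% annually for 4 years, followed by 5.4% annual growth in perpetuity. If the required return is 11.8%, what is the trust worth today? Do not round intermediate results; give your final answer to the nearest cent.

D_1 = 21023.60000
D_2 = 26153.35840
D_3 = 32534.77785
D_4 = 40473.26364
Terminal value at year 4: TV = D_4×(1+g_2)/(r−g_2) = 42658.81988/0.064 = 666544.06065
P_0 = D_1/(1+r)^1 + D_2/(1+r)^2 + D_3/(1+r)^3 + D_4/(1+r)^4 + TV/(1+r)^4
    = 18804.65116 + 20923.95890 + 23282.11527 + 25906.03881 + 426640.07667 = 515556.84081

$515556.84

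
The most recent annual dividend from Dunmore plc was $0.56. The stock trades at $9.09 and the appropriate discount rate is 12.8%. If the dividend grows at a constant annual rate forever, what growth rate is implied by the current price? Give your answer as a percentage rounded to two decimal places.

6.25%

P = D₀(1+g)/(r−g) ⇒ P(r−g) = D₀(1+g) ⇒ g(P+D₀) = P·r − D₀
g = (P·r − D₀)/(P + D₀) = ($9.09×0.128 − $0.56) / ($9.09 + $0.56) = 0.062541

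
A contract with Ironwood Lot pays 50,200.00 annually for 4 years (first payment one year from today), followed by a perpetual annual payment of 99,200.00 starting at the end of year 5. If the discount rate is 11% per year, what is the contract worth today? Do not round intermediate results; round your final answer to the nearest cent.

749798.34

PV of 4-year annuity: 50,200.00 × [1 − (1+0.11)^−4] / 0.11 = 155742.77362
Perpetuity value at year 4: 99,200.00 / 0.11 = 901818.18182
PV of perpetuity: 901818.18182 / (1+0.11)^4 = 594055.56941
Total PV = 155742.77362 + 594055.56941 = 749798.34303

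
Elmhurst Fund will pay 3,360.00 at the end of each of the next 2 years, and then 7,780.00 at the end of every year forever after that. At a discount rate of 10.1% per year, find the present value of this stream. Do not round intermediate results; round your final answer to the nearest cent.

PV of 2-year annuity: 3,360.00 × [1 − (1+0.101)^−2] / 0.101 = 5823.58866
Perpetuity value at year 2: 7,780.00 / 0.101 = 77029.70297
PV of perpetuity: 77029.70297 / (1+0.101)^2 = 63545.32208
Total PV = 5823.58866 + 63545.32208 = 69368.91074

69368.91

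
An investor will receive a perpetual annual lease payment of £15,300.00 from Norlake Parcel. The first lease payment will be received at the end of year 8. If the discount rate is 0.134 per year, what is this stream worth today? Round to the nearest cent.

Value at end of year 7: C / r = £15,300.00 / 0.134 = £114,179.1045
Discount to today: PV = £114,179.1045 / (1 + 0.134)^7 = £114,179.1045 / 2.411523 = £47,347.30

£47347.30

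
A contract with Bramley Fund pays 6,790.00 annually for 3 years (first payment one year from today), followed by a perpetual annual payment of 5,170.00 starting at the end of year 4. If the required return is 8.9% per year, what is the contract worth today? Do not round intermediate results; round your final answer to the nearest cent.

62197.90

PV of 3-year annuity: 6,790.00 × [1 − (1+0.089)^−3] / 0.089 = 17218.16888
Perpetuity value at year 3: 5,170.00 / 0.089 = 58089.88764
PV of perpetuity: 58089.88764 / (1+0.089)^3 = 44979.73549
Total PV = 17218.16888 + 44979.73549 = 62197.90437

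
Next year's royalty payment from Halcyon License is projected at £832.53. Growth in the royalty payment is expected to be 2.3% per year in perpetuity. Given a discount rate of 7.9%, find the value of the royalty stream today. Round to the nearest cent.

Growing perpetuity: P = D₁ / (r − g) = £832.5300 / (0.079 − 0.023) = £14,866.61

£14866.61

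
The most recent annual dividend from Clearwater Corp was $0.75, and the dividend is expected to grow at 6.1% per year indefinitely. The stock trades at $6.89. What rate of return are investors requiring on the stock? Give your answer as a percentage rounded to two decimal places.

D₁ = $0.75 × 1.061 = $0.7958
P = D₁/(r − g) ⇒ r = D₁/P + g = $0.7958/$6.89 + 0.061 = 0.115493 + 0.061 = 0.176493

17.65%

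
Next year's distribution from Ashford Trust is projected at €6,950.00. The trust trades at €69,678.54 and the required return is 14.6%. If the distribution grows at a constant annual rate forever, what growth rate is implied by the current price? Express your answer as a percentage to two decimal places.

P = D₁/(r−g) ⇒ g = r − D₁/P = 0.146 − €6,950.00/€69,678.54 = 0.046256

4.63%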